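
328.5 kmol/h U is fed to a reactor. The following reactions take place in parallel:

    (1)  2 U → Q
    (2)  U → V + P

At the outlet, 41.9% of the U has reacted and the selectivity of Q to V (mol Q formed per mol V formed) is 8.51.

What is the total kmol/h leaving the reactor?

271 kmol/h

Conversion of U: U consumed = 0.419 × 328.5 = 137.6 kmol/h = 2ξ₁ + 1ξ₂.
Selectivity: 1ξ₁ / (1ξ₂) = 8.51 → ξ₁ = 8.51 ξ₂.
Substitute: (2·8.51 + 1) ξ₂ = 137.6 → ξ₂ = 7.638 kmol/h, ξ₁ = 65 kmol/h.
Outlet amounts (n = n₀ + Σ ν·ξ):
  U: 328.5 − 2(65) − 1(7.638) = 190.9
  Q: 0 + 1(65) = 65
  V: 0 + 1(7.638) = 7.638
  P: 0 + 1(7.638) = 7.638
Total out = 190.9 + 65 + 7.638 + 7.638 = 271.1 kmol/h.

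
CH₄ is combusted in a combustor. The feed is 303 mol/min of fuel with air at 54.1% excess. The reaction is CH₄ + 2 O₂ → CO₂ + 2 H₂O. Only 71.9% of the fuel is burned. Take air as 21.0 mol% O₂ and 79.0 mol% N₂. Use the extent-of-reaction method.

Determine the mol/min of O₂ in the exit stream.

498 mol/min

Stoichiometric O₂ = 2 × 303 = 606 mol/min; O₂ fed = 606 × 1.541 = 933.8 mol/min.
N₂ fed = 933.8 × 79/21 = 3513 mol/min.
Fuel reacted = 0.719 × 303 → ξ = 217.9 mol/min.
Outlet (n = n₀ + ν ξ):
  CH₄: 303 − 1(217.9) = 85.14
  O₂: 933.8 − 2(217.9) = 498.1
  N₂: 3513 (inert)
  CO₂: 0 + 1(217.9) = 217.9
  H₂O: 0 + 2(217.9) = 435.7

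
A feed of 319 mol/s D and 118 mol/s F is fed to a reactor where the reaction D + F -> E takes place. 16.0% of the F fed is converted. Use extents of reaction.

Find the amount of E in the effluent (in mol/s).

F reacted = 0.16 × 118 = 18.88 mol/s; ν_F = −1, so ξ = 18.88/1 = 18.88 mol/s.
Outlet amounts (n = n₀ + ν ξ):
  D: 319 − 1(18.88) = 300.1
  F: 118 − 1(18.88) = 99.12
  E: 0 + 1(18.88) = 18.88

18.9 mol/s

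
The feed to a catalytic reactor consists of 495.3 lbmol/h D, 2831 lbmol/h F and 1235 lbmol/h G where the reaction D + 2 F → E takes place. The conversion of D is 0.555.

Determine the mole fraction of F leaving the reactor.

D reacted = 0.555 × 495.3 = 274.9 lbmol/h; ν_D = −1, so ξ = 274.9/1 = 274.9 lbmol/h.
Outlet amounts (n = n₀ + ν ξ):
  D: 495.3 − 1(274.9) = 220.4
  F: 2831 − 2(274.9) = 2281
  E: 0 + 1(274.9) = 274.9
  G: 1235 (inert)
Total out = 4012 lbmol/h; y_F = 2281 / 4012 = 0.5687.

0.569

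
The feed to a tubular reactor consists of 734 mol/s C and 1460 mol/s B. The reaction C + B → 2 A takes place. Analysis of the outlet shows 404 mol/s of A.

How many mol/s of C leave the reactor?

For A: n = n₀ + 2ξ → 404 = 0 + 2ξ, giving ξ = 202 mol/s.
Outlet amounts (n = n₀ + ν ξ):
  C: 734 − 1(202) = 532
  B: 1460 − 1(202) = 1258
  A: 0 + 2(202) = 404

532 mol/s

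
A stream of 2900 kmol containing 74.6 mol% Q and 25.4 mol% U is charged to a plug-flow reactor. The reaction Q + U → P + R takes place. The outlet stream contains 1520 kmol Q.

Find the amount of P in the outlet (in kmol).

643 kmol

For Q: n = n₀ − 1ξ → 1520 = 2163 − 1ξ, giving ξ = 643.4 kmol.
Outlet amounts (n = n₀ + ν ξ):
  Q: 2163 − 1(643.4) = 1520
  U: 736.6 − 1(643.4) = 93.2
  P: 0 + 1(643.4) = 643.4
  R: 0 + 1(643.4) = 643.4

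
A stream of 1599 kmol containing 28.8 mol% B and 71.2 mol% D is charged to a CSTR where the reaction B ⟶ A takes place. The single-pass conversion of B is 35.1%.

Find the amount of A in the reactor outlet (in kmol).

B reacted = 0.351 × 460.5 = 161.6 kmol; ν_B = −1, so ξ = 161.6/1 = 161.6 kmol.
Outlet amounts (n = n₀ + ν ξ):
  B: 460.5 − 1(161.6) = 298.9
  A: 0 + 1(161.6) = 161.6
  D: 1138 (inert)

162 kmol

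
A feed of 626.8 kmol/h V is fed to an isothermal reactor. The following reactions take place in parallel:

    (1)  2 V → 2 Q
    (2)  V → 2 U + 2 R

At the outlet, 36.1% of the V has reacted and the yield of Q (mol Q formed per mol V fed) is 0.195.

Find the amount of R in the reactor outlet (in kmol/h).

208 kmol/h

Yield of Q: 2ξ₁ / 626.8 = 0.195 → ξ₁ = 61.11 kmol/h.
Conversion of V: 2ξ₁ + 1ξ₂ = 0.361 × 626.8 = 226.3 → ξ₂ = 104 kmol/h.
Outlet amounts (n = n₀ + Σ ν·ξ):
  V: 626.8 − 2(61.11) − 1(104) = 400.5
  Q: 0 + 2(61.11) = 122.2
  U: 0 + 2(104) = 208.1
  R: 0 + 2(104) = 208.1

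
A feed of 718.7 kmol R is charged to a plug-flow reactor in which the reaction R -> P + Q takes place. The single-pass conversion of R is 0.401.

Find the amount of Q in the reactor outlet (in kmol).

288 kmol

R reacted = 0.401 × 718.7 = 288.2 kmol; ν_R = −1, so ξ = 288.2/1 = 288.2 kmol.
Outlet amounts (n = n₀ + ν ξ):
  R: 718.7 − 1(288.2) = 430.5
  P: 0 + 1(288.2) = 288.2
  Q: 0 + 1(288.2) = 288.2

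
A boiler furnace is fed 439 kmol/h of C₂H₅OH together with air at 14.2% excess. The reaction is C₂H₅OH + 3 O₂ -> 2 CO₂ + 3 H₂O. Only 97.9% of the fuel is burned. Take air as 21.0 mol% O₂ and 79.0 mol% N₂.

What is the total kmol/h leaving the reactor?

8030 kmol/h

Stoichiometric O₂ = 3 × 439 = 1317 kmol/h; O₂ fed = 1317 × 1.142 = 1504 kmol/h.
N₂ fed = 1504 × 79/21 = 5658 kmol/h.
Fuel reacted = 0.979 × 439 → ξ = 429.8 kmol/h.
Outlet (n = n₀ + ν ξ):
  C₂H₅OH: 439 − 1(429.8) = 9.219
  O₂: 1504 − 3(429.8) = 214.7
  N₂: 5658 (inert)
  CO₂: 0 + 2(429.8) = 859.6
  H₂O: 0 + 3(429.8) = 1289
Total out = 9.219 + 214.7 + 5658 + 859.6 + 1289 = 8031 kmol/h.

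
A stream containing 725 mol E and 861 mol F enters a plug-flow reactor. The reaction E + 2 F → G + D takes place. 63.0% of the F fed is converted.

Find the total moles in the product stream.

F reacted = 0.63 × 861 = 542.4 mol; ν_F = −2, so ξ = 542.4/2 = 271.2 mol.
Outlet amounts (n = n₀ + ν ξ):
  E: 725 − 1(271.2) = 453.8
  F: 861 − 2(271.2) = 318.6
  G: 0 + 1(271.2) = 271.2
  D: 0 + 1(271.2) = 271.2
Total out = 453.8 + 318.6 + 271.2 + 271.2 = 1315 mol.

1310 mol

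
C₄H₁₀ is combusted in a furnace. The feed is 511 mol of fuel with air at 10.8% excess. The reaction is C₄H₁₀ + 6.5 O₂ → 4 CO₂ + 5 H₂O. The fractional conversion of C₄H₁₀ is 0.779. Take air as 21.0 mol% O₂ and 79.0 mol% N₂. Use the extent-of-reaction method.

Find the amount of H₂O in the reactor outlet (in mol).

Stoichiometric O₂ = 6.5 × 511 = 3322 mol; O₂ fed = 3322 × 1.108 = 3680 mol.
N₂ fed = 3680 × 79/21 = 13840 mol.
Fuel reacted = 0.779 × 511 → ξ = 398.1 mol.
Outlet (n = n₀ + ν ξ):
  C₄H₁₀: 511 − 1(398.1) = 112.9
  O₂: 3680 − 6.5(398.1) = 1093
  N₂: 13840 (inert)
  CO₂: 0 + 4(398.1) = 1592
  H₂O: 0 + 5(398.1) = 1990

1990 mol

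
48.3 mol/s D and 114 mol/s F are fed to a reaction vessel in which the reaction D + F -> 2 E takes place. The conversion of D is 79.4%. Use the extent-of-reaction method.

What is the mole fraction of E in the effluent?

0.473

D reacted = 0.794 × 48.3 = 38.35 mol/s; ν_D = −1, so ξ = 38.35/1 = 38.35 mol/s.
Outlet amounts (n = n₀ + ν ξ):
  D: 48.3 − 1(38.35) = 9.95
  F: 114 − 1(38.35) = 75.65
  E: 0 + 2(38.35) = 76.7
Total out = 162.3 mol/s; y_E = 76.7 / 162.3 = 0.4726.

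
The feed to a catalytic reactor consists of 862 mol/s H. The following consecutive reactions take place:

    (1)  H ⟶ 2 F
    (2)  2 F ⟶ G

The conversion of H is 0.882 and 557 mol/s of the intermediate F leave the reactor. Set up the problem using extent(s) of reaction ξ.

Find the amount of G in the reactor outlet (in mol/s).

Conversion of H: H consumed = 1ξ₁ = 0.882 × 862 → ξ₁ = 760.3 mol/s.
F balance: n_F = 0 + 2ξ₁ − 2ξ₂ = 557 → ξ₂ = (2·760.3 − 557)/2 = 481.8 mol/s.
Outlet amounts (n = n₀ + Σ ν·ξ):
  H: 862 − 1(760.3) = 101.7
  F: 0 + 2(760.3) − 2(481.8) = 557
  G: 0 + 1(481.8) = 481.8

482 mol/s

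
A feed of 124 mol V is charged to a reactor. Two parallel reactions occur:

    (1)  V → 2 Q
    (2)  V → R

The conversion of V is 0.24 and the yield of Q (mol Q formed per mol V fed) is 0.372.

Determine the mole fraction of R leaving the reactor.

0.0455

Yield of Q: 2ξ₁ / 124 = 0.372 → ξ₁ = 23.06 mol.
Conversion of V: 1ξ₁ + 1ξ₂ = 0.24 × 124 = 29.76 → ξ₂ = 6.696 mol.
Outlet amounts (n = n₀ + Σ ν·ξ):
  V: 124 − 1(23.06) − 1(6.696) = 94.24
  Q: 0 + 2(23.06) = 46.13
  R: 0 + 1(6.696) = 6.696
Total out = 147.1 mol; y_R = 6.696 / 147.1 = 0.04553.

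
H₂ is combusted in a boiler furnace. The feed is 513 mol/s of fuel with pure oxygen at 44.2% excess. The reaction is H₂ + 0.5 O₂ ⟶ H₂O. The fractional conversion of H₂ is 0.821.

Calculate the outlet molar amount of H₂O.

Stoichiometric O₂ = 0.5 × 513 = 256.5 mol/s; O₂ fed = 256.5 × 1.442 = 369.9 mol/s.
Fuel reacted = 0.821 × 513 → ξ = 421.2 mol/s.
Outlet (n = n₀ + ν ξ):
  H₂: 513 − 1(421.2) = 91.83
  O₂: 369.9 − 0.5(421.2) = 159.3
  H₂O: 0 + 1(421.2) = 421.2

421 mol/s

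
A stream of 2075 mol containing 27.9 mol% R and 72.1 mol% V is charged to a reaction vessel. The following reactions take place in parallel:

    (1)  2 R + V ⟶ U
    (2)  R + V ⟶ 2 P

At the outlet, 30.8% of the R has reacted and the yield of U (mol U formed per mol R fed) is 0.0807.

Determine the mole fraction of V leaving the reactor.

Yield of U: 1ξ₁ / 578.9 = 0.0807 → ξ₁ = 46.72 mol.
Conversion of R: 2ξ₁ + 1ξ₂ = 0.308 × 578.9 = 178.3 → ξ₂ = 84.87 mol.
Outlet amounts (n = n₀ + Σ ν·ξ):
  R: 578.9 − 2(46.72) − 1(84.87) = 400.6
  V: 1496 − 1(46.72) − 1(84.87) = 1364
  U: 0 + 1(46.72) = 46.72
  P: 0 + 2(84.87) = 169.7
Total out = 1982 mol; y_V = 1364 / 1982 = 0.6886.

0.689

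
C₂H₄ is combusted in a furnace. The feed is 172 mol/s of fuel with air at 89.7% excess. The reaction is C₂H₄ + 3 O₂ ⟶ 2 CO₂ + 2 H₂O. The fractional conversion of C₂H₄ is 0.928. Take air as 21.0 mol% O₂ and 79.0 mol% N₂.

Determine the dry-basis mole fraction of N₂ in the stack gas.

0.816

Stoichiometric O₂ = 3 × 172 = 516 mol/s; O₂ fed = 516 × 1.897 = 978.9 mol/s.
N₂ fed = 978.9 × 79/21 = 3682 mol/s.
Fuel reacted = 0.928 × 172 → ξ = 159.6 mol/s.
Outlet (n = n₀ + ν ξ):
  C₂H₄: 172 − 1(159.6) = 12.38
  O₂: 978.9 − 3(159.6) = 500
  N₂: 3682 (inert)
  CO₂: 0 + 2(159.6) = 319.2
  H₂O: 0 + 2(159.6) = 319.2
Dry total = 4514 mol/s; y_N₂ (dry) = 3682 / 4514 = 0.8158.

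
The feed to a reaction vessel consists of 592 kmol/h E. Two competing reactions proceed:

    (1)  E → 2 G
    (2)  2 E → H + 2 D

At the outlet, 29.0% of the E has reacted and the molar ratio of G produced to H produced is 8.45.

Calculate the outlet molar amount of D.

55.2 kmol/h

Conversion of E: E consumed = 0.29 × 592 = 171.7 kmol/h = 1ξ₁ + 2ξ₂.
Selectivity: 2ξ₁ / (1ξ₂) = 8.45 → ξ₁ = 4.225 ξ₂.
Substitute: (1·4.225 + 2) ξ₂ = 171.7 → ξ₂ = 27.58 kmol/h, ξ₁ = 116.5 kmol/h.
Outlet amounts (n = n₀ + Σ ν·ξ):
  E: 592 − 1(116.5) − 2(27.58) = 420.3
  G: 0 + 2(116.5) = 233
  H: 0 + 1(27.58) = 27.58
  D: 0 + 2(27.58) = 55.16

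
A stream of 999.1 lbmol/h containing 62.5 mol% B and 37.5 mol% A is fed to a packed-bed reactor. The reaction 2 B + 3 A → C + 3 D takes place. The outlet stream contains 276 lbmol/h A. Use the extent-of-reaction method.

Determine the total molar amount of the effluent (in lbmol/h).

For A: n = n₀ − 3ξ → 276 = 374.7 − 3ξ, giving ξ = 32.89 lbmol/h.
Outlet amounts (n = n₀ + ν ξ):
  B: 624.4 − 2(32.89) = 558.7
  A: 374.7 − 3(32.89) = 276
  C: 0 + 1(32.89) = 32.89
  D: 0 + 3(32.89) = 98.66
Total out = 558.7 + 276 + 32.89 + 98.66 = 966.2 lbmol/h.

966 lbmol/h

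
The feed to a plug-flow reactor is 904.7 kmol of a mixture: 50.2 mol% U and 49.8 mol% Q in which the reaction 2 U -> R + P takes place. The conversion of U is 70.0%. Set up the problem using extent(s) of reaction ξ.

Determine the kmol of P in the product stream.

U reacted = 0.7 × 454.2 = 317.9 kmol; ν_U = −2, so ξ = 317.9/2 = 159 kmol.
Outlet amounts (n = n₀ + ν ξ):
  U: 454.2 − 2(159) = 136.2
  R: 0 + 1(159) = 159
  P: 0 + 1(159) = 159
  Q: 450.5 (inert)

159 kmol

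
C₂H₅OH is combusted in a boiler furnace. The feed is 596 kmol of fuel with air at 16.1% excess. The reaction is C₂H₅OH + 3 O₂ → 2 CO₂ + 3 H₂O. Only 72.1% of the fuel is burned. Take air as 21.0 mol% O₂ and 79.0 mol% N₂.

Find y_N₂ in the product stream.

0.716

Stoichiometric O₂ = 3 × 596 = 1788 kmol; O₂ fed = 1788 × 1.161 = 2076 kmol.
N₂ fed = 2076 × 79/21 = 7809 kmol.
Fuel reacted = 0.721 × 596 → ξ = 429.7 kmol.
Outlet (n = n₀ + ν ξ):
  C₂H₅OH: 596 − 1(429.7) = 166.3
  O₂: 2076 − 3(429.7) = 786.7
  N₂: 7809 (inert)
  CO₂: 0 + 2(429.7) = 859.4
  H₂O: 0 + 3(429.7) = 1289
Total out = 10910 kmol; y_N₂ = 7809 / 10910 = 0.7157.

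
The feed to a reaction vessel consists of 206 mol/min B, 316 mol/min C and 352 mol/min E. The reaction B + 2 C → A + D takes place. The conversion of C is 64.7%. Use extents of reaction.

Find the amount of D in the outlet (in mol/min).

102 mol/min

C reacted = 0.647 × 316 = 204.5 mol/min; ν_C = −2, so ξ = 204.5/2 = 102.2 mol/min.
Outlet amounts (n = n₀ + ν ξ):
  B: 206 − 1(102.2) = 103.8
  C: 316 − 2(102.2) = 111.5
  A: 0 + 1(102.2) = 102.2
  D: 0 + 1(102.2) = 102.2
  E: 352 (inert)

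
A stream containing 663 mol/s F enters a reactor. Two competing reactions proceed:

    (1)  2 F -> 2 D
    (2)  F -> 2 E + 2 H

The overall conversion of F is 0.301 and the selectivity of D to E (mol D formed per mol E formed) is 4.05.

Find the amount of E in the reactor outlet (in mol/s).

43.9 mol/s

Conversion of F: F consumed = 0.301 × 663 = 199.6 mol/s = 2ξ₁ + 1ξ₂.
Selectivity: 2ξ₁ / (2ξ₂) = 4.05 → ξ₁ = 4.05 ξ₂.
Substitute: (2·4.05 + 1) ξ₂ = 199.6 → ξ₂ = 21.93 mol/s, ξ₁ = 88.82 mol/s.
Outlet amounts (n = n₀ + Σ ν·ξ):
  F: 663 − 2(88.82) − 1(21.93) = 463.4
  D: 0 + 2(88.82) = 177.6
  E: 0 + 2(21.93) = 43.86
  H: 0 + 2(21.93) = 43.86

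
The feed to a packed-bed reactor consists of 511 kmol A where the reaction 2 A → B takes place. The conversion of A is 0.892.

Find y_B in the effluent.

0.805

A reacted = 0.892 × 511 = 455.8 kmol; ν_A = −2, so ξ = 455.8/2 = 227.9 kmol.
Outlet amounts (n = n₀ + ν ξ):
  A: 511 − 2(227.9) = 55.19
  B: 0 + 1(227.9) = 227.9
Total out = 283.1 kmol; y_B = 227.9 / 283.1 = 0.8051.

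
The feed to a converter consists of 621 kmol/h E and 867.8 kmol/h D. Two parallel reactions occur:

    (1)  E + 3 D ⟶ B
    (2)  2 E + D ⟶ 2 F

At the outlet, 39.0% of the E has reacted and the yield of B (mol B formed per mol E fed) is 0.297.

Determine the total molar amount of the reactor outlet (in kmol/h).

907 kmol/h

Yield of B: 1ξ₁ / 621 = 0.297 → ξ₁ = 184.4 kmol/h.
Conversion of E: 1ξ₁ + 2ξ₂ = 0.39 × 621 = 242.2 → ξ₂ = 28.88 kmol/h.
Outlet amounts (n = n₀ + Σ ν·ξ):
  E: 621 − 1(184.4) − 2(28.88) = 378.8
  D: 867.8 − 3(184.4) − 1(28.88) = 285.6
  B: 0 + 1(184.4) = 184.4
  F: 0 + 2(28.88) = 57.75
Total out = 378.8 + 285.6 + 184.4 + 57.75 = 906.6 kmol/h.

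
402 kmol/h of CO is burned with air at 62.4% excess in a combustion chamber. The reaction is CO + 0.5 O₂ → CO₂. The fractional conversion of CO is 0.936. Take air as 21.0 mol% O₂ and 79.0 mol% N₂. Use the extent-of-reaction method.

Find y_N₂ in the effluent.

Stoichiometric O₂ = 0.5 × 402 = 201 kmol/h; O₂ fed = 201 × 1.624 = 326.4 kmol/h.
N₂ fed = 326.4 × 79/21 = 1228 kmol/h.
Fuel reacted = 0.936 × 402 → ξ = 376.3 kmol/h.
Outlet (n = n₀ + ν ξ):
  CO: 402 − 1(376.3) = 25.73
  O₂: 326.4 − 0.5(376.3) = 138.3
  N₂: 1228 (inert)
  CO₂: 0 + 1(376.3) = 376.3
Total out = 1768 kmol/h; y_N₂ = 1228 / 1768 = 0.6945.

0.694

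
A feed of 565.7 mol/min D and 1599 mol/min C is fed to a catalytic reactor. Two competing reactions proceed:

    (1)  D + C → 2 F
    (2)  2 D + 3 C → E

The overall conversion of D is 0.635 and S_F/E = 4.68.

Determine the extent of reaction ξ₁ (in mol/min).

ξ₁ = 194 mol/min

Conversion of D: D consumed = 0.635 × 565.7 = 359.2 mol/min = 1ξ₁ + 2ξ₂.
Selectivity: 2ξ₁ / (1ξ₂) = 4.68 → ξ₁ = 2.34 ξ₂.
Substitute: (1·2.34 + 2) ξ₂ = 359.2 → ξ₂ = 82.77 mol/min, ξ₁ = 193.7 mol/min.
Outlet amounts (n = n₀ + Σ ν·ξ):
  D: 565.7 − 1(193.7) − 2(82.77) = 206.5
  C: 1599 − 1(193.7) − 3(82.77) = 1157
  F: 0 + 2(193.7) = 387.4
  E: 0 + 1(82.77) = 82.77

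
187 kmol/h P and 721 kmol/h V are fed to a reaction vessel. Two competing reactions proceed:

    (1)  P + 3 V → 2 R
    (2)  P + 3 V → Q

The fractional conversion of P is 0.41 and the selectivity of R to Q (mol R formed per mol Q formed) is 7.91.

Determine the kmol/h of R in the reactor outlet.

Conversion of P: P consumed = 0.41 × 187 = 76.67 kmol/h = 1ξ₁ + 1ξ₂.
Selectivity: 2ξ₁ / (1ξ₂) = 7.91 → ξ₁ = 3.955 ξ₂.
Substitute: (1·3.955 + 1) ξ₂ = 76.67 → ξ₂ = 15.47 kmol/h, ξ₁ = 61.2 kmol/h.
Outlet amounts (n = n₀ + Σ ν·ξ):
  P: 187 − 1(61.2) − 1(15.47) = 110.3
  V: 721 − 3(61.2) − 3(15.47) = 491
  R: 0 + 2(61.2) = 122.4
  Q: 0 + 1(15.47) = 15.47

122 kmol/h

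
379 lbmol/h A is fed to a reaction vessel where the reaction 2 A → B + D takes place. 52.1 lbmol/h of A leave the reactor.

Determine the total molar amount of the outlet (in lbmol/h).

For A: n = n₀ − 2ξ → 52.1 = 379 − 2ξ, giving ξ = 163.4 lbmol/h.
Outlet amounts (n = n₀ + ν ξ):
  A: 379 − 2(163.4) = 52.1
  B: 0 + 1(163.4) = 163.4
  D: 0 + 1(163.4) = 163.4
Total out = 52.1 + 163.4 + 163.4 = 379 lbmol/h.

379 lbmol/h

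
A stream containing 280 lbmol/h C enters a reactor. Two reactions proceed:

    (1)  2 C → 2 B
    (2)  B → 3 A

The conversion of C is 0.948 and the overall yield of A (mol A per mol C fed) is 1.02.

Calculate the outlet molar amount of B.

170 lbmol/h

Conversion of C: C consumed = 2ξ₁ = 0.948 × 280 → ξ₁ = 132.7 lbmol/h.
Yield of A: 3ξ₂ / 280 = 1.02 → ξ₂ = 95.2 lbmol/h.
Outlet amounts (n = n₀ + Σ ν·ξ):
  C: 280 − 2(132.7) = 14.56
  B: 0 + 2(132.7) − 1(95.2) = 170.2
  A: 0 + 3(95.2) = 285.6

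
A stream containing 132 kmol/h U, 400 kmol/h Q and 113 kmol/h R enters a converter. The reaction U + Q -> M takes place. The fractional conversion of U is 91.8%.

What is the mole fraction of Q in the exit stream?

0.532

U reacted = 0.918 × 132 = 121.2 kmol/h; ν_U = −1, so ξ = 121.2/1 = 121.2 kmol/h.
Outlet amounts (n = n₀ + ν ξ):
  U: 132 − 1(121.2) = 10.82
  Q: 400 − 1(121.2) = 278.8
  M: 0 + 1(121.2) = 121.2
  R: 113 (inert)
Total out = 523.8 kmol/h; y_Q = 278.8 / 523.8 = 0.5323.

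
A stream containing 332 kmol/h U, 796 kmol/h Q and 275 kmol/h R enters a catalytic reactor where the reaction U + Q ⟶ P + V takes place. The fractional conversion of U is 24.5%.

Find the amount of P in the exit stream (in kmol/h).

U reacted = 0.245 × 332 = 81.34 kmol/h; ν_U = −1, so ξ = 81.34/1 = 81.34 kmol/h.
Outlet amounts (n = n₀ + ν ξ):
  U: 332 − 1(81.34) = 250.7
  Q: 796 − 1(81.34) = 714.7
  P: 0 + 1(81.34) = 81.34
  V: 0 + 1(81.34) = 81.34
  R: 275 (inert)

81.3 kmol/h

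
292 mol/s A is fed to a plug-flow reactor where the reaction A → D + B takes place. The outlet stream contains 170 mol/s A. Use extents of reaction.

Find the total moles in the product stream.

414 mol/s

For A: n = n₀ − 1ξ → 170 = 292 − 1ξ, giving ξ = 122 mol/s.
Outlet amounts (n = n₀ + ν ξ):
  A: 292 − 1(122) = 170
  D: 0 + 1(122) = 122
  B: 0 + 1(122) = 122
Total out = 170 + 122 + 122 = 414 mol/s.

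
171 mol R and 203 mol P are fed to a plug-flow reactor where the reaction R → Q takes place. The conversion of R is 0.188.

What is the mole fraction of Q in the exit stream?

R reacted = 0.188 × 171 = 32.15 mol; ν_R = −1, so ξ = 32.15/1 = 32.15 mol.
Outlet amounts (n = n₀ + ν ξ):
  R: 171 − 1(32.15) = 138.9
  Q: 0 + 1(32.15) = 32.15
  P: 203 (inert)
Total out = 374 mol; y_Q = 32.15 / 374 = 0.08596.

0.086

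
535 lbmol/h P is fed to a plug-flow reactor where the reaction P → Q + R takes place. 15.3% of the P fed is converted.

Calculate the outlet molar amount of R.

81.9 lbmol/h

P reacted = 0.153 × 535 = 81.86 lbmol/h; ν_P = −1, so ξ = 81.86/1 = 81.86 lbmol/h.
Outlet amounts (n = n₀ + ν ξ):
  P: 535 − 1(81.86) = 453.1
  Q: 0 + 1(81.86) = 81.86
  R: 0 + 1(81.86) = 81.86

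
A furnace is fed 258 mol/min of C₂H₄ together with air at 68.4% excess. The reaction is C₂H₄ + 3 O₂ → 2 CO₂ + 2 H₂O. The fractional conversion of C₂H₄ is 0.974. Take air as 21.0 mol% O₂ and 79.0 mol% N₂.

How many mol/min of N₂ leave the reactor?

4900 mol/min

Stoichiometric O₂ = 3 × 258 = 774 mol/min; O₂ fed = 774 × 1.684 = 1303 mol/min.
N₂ fed = 1303 × 79/21 = 4903 mol/min.
Fuel reacted = 0.974 × 258 → ξ = 251.3 mol/min.
Outlet (n = n₀ + ν ξ):
  C₂H₄: 258 − 1(251.3) = 6.708
  O₂: 1303 − 3(251.3) = 549.5
  N₂: 4903 (inert)
  CO₂: 0 + 2(251.3) = 502.6
  H₂O: 0 + 2(251.3) = 502.6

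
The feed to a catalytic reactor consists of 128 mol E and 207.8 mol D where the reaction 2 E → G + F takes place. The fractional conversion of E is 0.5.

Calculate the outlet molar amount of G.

32 mol

E reacted = 0.5 × 128 = 64 mol; ν_E = −2, so ξ = 64/2 = 32 mol.
Outlet amounts (n = n₀ + ν ξ):
  E: 128 − 2(32) = 64
  G: 0 + 1(32) = 32
  F: 0 + 1(32) = 32
  D: 207.8 (inert)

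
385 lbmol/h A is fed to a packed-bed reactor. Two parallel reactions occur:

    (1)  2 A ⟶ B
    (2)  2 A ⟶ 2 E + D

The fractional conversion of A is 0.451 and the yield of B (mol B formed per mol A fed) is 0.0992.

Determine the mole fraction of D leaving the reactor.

0.123

Yield of B: 1ξ₁ / 385 = 0.0992 → ξ₁ = 38.19 lbmol/h.
Conversion of A: 2ξ₁ + 2ξ₂ = 0.451 × 385 = 173.6 → ξ₂ = 48.63 lbmol/h.
Outlet amounts (n = n₀ + Σ ν·ξ):
  A: 385 − 2(38.19) − 2(48.63) = 211.4
  B: 0 + 1(38.19) = 38.19
  E: 0 + 2(48.63) = 97.25
  D: 0 + 1(48.63) = 48.63
Total out = 395.4 lbmol/h; y_D = 48.63 / 395.4 = 0.123.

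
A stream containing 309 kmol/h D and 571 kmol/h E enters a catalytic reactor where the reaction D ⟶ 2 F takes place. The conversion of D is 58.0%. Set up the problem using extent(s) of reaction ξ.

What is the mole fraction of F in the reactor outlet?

0.338

D reacted = 0.58 × 309 = 179.2 kmol/h; ν_D = −1, so ξ = 179.2/1 = 179.2 kmol/h.
Outlet amounts (n = n₀ + ν ξ):
  D: 309 − 1(179.2) = 129.8
  F: 0 + 2(179.2) = 358.4
  E: 571 (inert)
Total out = 1059 kmol/h; y_F = 358.4 / 1059 = 0.3384.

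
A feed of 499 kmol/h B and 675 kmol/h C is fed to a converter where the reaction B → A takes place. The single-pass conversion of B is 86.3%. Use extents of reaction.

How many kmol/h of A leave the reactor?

431 kmol/h

B reacted = 0.863 × 499 = 430.6 kmol/h; ν_B = −1, so ξ = 430.6/1 = 430.6 kmol/h.
Outlet amounts (n = n₀ + ν ξ):
  B: 499 − 1(430.6) = 68.36
  A: 0 + 1(430.6) = 430.6
  C: 675 (inert)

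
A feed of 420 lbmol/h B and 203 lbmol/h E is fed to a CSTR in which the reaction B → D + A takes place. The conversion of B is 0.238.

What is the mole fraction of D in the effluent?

0.138

B reacted = 0.238 × 420 = 99.96 lbmol/h; ν_B = −1, so ξ = 99.96/1 = 99.96 lbmol/h.
Outlet amounts (n = n₀ + ν ξ):
  B: 420 − 1(99.96) = 320
  D: 0 + 1(99.96) = 99.96
  A: 0 + 1(99.96) = 99.96
  E: 203 (inert)
Total out = 723 lbmol/h; y_D = 99.96 / 723 = 0.1383.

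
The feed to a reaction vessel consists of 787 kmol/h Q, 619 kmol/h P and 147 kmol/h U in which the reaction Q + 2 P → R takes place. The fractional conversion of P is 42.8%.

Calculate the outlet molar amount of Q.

P reacted = 0.428 × 619 = 264.9 kmol/h; ν_P = −2, so ξ = 264.9/2 = 132.5 kmol/h.
Outlet amounts (n = n₀ + ν ξ):
  Q: 787 − 1(132.5) = 654.5
  P: 619 − 2(132.5) = 354.1
  R: 0 + 1(132.5) = 132.5
  U: 147 (inert)

655 kmol/h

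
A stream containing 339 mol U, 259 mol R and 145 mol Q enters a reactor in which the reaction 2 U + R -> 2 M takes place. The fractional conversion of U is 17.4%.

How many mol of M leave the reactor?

U reacted = 0.174 × 339 = 58.99 mol; ν_U = −2, so ξ = 58.99/2 = 29.49 mol.
Outlet amounts (n = n₀ + ν ξ):
  U: 339 − 2(29.49) = 280
  R: 259 − 1(29.49) = 229.5
  M: 0 + 2(29.49) = 58.99
  Q: 145 (inert)

59 mol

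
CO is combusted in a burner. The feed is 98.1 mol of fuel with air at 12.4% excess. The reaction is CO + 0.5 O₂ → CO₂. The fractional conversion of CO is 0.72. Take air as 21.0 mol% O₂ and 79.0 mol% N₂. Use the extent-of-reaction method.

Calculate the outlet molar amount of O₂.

Stoichiometric O₂ = 0.5 × 98.1 = 49.05 mol; O₂ fed = 49.05 × 1.124 = 55.13 mol.
N₂ fed = 55.13 × 79/21 = 207.4 mol.
Fuel reacted = 0.72 × 98.1 → ξ = 70.63 mol.
Outlet (n = n₀ + ν ξ):
  CO: 98.1 − 1(70.63) = 27.47
  O₂: 55.13 − 0.5(70.63) = 19.82
  N₂: 207.4 (inert)
  CO₂: 0 + 1(70.63) = 70.63

19.8 mol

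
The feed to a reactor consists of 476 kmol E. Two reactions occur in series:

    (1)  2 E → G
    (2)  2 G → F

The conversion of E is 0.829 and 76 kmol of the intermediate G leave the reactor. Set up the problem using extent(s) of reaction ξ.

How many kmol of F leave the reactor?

Conversion of E: E consumed = 2ξ₁ = 0.829 × 476 → ξ₁ = 197.3 kmol.
G balance: n_G = 0 + 1ξ₁ − 2ξ₂ = 76 → ξ₂ = (1·197.3 − 76)/2 = 60.65 kmol.
Outlet amounts (n = n₀ + Σ ν·ξ):
  E: 476 − 2(197.3) = 81.4
  G: 0 + 1(197.3) − 2(60.65) = 76
  F: 0 + 1(60.65) = 60.65

60.7 kmol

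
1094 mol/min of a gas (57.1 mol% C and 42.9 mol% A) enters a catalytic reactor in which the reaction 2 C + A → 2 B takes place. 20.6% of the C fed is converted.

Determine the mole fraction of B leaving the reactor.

C reacted = 0.206 × 624.7 = 128.7 mol/min; ν_C = −2, so ξ = 128.7/2 = 64.34 mol/min.
Outlet amounts (n = n₀ + ν ξ):
  C: 624.7 − 2(64.34) = 496
  A: 469.3 − 1(64.34) = 405
  B: 0 + 2(64.34) = 128.7
Total out = 1030 mol/min; y_B = 128.7 / 1030 = 0.125.

0.125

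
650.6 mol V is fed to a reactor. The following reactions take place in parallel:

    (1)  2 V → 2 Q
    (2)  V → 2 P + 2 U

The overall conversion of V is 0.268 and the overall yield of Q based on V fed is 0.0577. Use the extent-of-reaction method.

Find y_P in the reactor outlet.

0.258

Yield of Q: 2ξ₁ / 650.6 = 0.0577 → ξ₁ = 18.77 mol.
Conversion of V: 2ξ₁ + 1ξ₂ = 0.268 × 650.6 = 174.4 → ξ₂ = 136.8 mol.
Outlet amounts (n = n₀ + Σ ν·ξ):
  V: 650.6 − 2(18.77) − 1(136.8) = 476.2
  Q: 0 + 2(18.77) = 37.54
  P: 0 + 2(136.8) = 273.6
  U: 0 + 2(136.8) = 273.6
Total out = 1061 mol; y_P = 273.6 / 1061 = 0.2579.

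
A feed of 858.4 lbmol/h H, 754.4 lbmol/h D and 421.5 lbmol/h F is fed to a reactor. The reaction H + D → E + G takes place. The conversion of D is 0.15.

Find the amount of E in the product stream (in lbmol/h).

113 lbmol/h

D reacted = 0.15 × 754.4 = 113.2 lbmol/h; ν_D = −1, so ξ = 113.2/1 = 113.2 lbmol/h.
Outlet amounts (n = n₀ + ν ξ):
  H: 858.4 − 1(113.2) = 745.2
  D: 754.4 − 1(113.2) = 641.2
  E: 0 + 1(113.2) = 113.2
  G: 0 + 1(113.2) = 113.2
  F: 421.5 (inert)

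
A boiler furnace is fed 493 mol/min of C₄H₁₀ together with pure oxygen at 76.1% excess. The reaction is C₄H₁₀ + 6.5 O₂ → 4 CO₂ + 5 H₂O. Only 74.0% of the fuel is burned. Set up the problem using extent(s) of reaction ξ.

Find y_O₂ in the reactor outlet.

Stoichiometric O₂ = 6.5 × 493 = 3204 mol/min; O₂ fed = 3204 × 1.761 = 5643 mol/min.
Fuel reacted = 0.74 × 493 → ξ = 364.8 mol/min.
Outlet (n = n₀ + ν ξ):
  C₄H₁₀: 493 − 1(364.8) = 128.2
  O₂: 5643 − 6.5(364.8) = 3272
  CO₂: 0 + 4(364.8) = 1459
  H₂O: 0 + 5(364.8) = 1824
Total out = 6683 mol/min; y_O₂ = 3272 / 6683 = 0.4895.

0.49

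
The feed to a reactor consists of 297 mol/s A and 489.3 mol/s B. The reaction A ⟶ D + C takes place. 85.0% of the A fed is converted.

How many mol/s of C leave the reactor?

A reacted = 0.85 × 297 = 252.4 mol/s; ν_A = −1, so ξ = 252.4/1 = 252.4 mol/s.
Outlet amounts (n = n₀ + ν ξ):
  A: 297 − 1(252.4) = 44.55
  D: 0 + 1(252.4) = 252.4
  C: 0 + 1(252.4) = 252.4
  B: 489.3 (inert)

252 mol/s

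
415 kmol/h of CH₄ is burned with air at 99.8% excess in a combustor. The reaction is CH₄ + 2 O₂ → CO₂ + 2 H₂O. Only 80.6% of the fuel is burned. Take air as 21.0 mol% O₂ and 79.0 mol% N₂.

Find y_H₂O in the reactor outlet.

Stoichiometric O₂ = 2 × 415 = 830 kmol/h; O₂ fed = 830 × 1.998 = 1658 kmol/h.
N₂ fed = 1658 × 79/21 = 6239 kmol/h.
Fuel reacted = 0.806 × 415 → ξ = 334.5 kmol/h.
Outlet (n = n₀ + ν ξ):
  CH₄: 415 − 1(334.5) = 80.51
  O₂: 1658 − 2(334.5) = 989.4
  N₂: 6239 (inert)
  CO₂: 0 + 1(334.5) = 334.5
  H₂O: 0 + 2(334.5) = 669
Total out = 8312 kmol/h; y_H₂O = 669 / 8312 = 0.08049.

0.0805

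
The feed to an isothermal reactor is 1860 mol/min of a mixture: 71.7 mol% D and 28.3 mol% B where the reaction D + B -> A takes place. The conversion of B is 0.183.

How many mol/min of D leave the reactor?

B reacted = 0.183 × 526.4 = 96.33 mol/min; ν_B = −1, so ξ = 96.33/1 = 96.33 mol/min.
Outlet amounts (n = n₀ + ν ξ):
  D: 1334 − 1(96.33) = 1237
  B: 526.4 − 1(96.33) = 430.1
  A: 0 + 1(96.33) = 96.33

1240 mol/min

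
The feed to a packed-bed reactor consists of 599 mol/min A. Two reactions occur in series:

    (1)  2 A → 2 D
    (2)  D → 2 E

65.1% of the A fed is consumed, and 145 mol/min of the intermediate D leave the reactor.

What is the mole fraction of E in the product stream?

0.58

Conversion of A: A consumed = 2ξ₁ = 0.651 × 599 → ξ₁ = 195 mol/min.
D balance: n_D = 0 + 2ξ₁ − 1ξ₂ = 145 → ξ₂ = (2·195 − 145)/1 = 244.9 mol/min.
Outlet amounts (n = n₀ + Σ ν·ξ):
  A: 599 − 2(195) = 209.1
  D: 0 + 2(195) − 1(244.9) = 145
  E: 0 + 2(244.9) = 489.9
Total out = 843.9 mol/min; y_E = 489.9 / 843.9 = 0.5805.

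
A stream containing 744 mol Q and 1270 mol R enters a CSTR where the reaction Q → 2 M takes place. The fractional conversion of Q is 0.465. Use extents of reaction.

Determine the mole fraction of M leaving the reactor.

Q reacted = 0.465 × 744 = 346 mol; ν_Q = −1, so ξ = 346/1 = 346 mol.
Outlet amounts (n = n₀ + ν ξ):
  Q: 744 − 1(346) = 398
  M: 0 + 2(346) = 691.9
  R: 1270 (inert)
Total out = 2360 mol; y_M = 691.9 / 2360 = 0.2932.

0.293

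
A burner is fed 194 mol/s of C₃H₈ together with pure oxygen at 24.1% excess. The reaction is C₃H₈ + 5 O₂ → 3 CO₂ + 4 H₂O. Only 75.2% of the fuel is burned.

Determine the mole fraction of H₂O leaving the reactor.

Stoichiometric O₂ = 5 × 194 = 970 mol/s; O₂ fed = 970 × 1.241 = 1204 mol/s.
Fuel reacted = 0.752 × 194 → ξ = 145.9 mol/s.
Outlet (n = n₀ + ν ξ):
  C₃H₈: 194 − 1(145.9) = 48.11
  O₂: 1204 − 5(145.9) = 474.3
  CO₂: 0 + 3(145.9) = 437.7
  H₂O: 0 + 4(145.9) = 583.6
Total out = 1544 mol/s; y_H₂O = 583.6 / 1544 = 0.378.

0.378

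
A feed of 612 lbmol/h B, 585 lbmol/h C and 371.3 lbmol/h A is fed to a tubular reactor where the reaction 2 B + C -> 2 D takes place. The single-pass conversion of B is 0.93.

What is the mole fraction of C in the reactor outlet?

0.234

B reacted = 0.93 × 612 = 569.2 lbmol/h; ν_B = −2, so ξ = 569.2/2 = 284.6 lbmol/h.
Outlet amounts (n = n₀ + ν ξ):
  B: 612 − 2(284.6) = 42.84
  C: 585 − 1(284.6) = 300.4
  D: 0 + 2(284.6) = 569.2
  A: 371.3 (inert)
Total out = 1284 lbmol/h; y_C = 300.4 / 1284 = 0.234.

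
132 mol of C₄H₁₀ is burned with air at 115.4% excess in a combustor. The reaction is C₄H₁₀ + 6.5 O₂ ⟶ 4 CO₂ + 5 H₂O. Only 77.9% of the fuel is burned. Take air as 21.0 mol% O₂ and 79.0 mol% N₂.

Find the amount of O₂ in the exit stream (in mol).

Stoichiometric O₂ = 6.5 × 132 = 858 mol; O₂ fed = 858 × 2.154 = 1848 mol.
N₂ fed = 1848 × 79/21 = 6952 mol.
Fuel reacted = 0.779 × 132 → ξ = 102.8 mol.
Outlet (n = n₀ + ν ξ):
  C₄H₁₀: 132 − 1(102.8) = 29.17
  O₂: 1848 − 6.5(102.8) = 1180
  N₂: 6952 (inert)
  CO₂: 0 + 4(102.8) = 411.3
  H₂O: 0 + 5(102.8) = 514.1

1180 mol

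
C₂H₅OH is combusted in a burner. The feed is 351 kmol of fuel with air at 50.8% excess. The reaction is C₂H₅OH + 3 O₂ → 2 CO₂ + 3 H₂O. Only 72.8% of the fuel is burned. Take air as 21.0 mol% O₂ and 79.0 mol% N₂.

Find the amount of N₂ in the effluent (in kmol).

5970 kmol

Stoichiometric O₂ = 3 × 351 = 1053 kmol; O₂ fed = 1053 × 1.508 = 1588 kmol.
N₂ fed = 1588 × 79/21 = 5974 kmol.
Fuel reacted = 0.728 × 351 → ξ = 255.5 kmol.
Outlet (n = n₀ + ν ξ):
  C₂H₅OH: 351 − 1(255.5) = 95.47
  O₂: 1588 − 3(255.5) = 821.3
  N₂: 5974 (inert)
  CO₂: 0 + 2(255.5) = 511.1
  H₂O: 0 + 3(255.5) = 766.6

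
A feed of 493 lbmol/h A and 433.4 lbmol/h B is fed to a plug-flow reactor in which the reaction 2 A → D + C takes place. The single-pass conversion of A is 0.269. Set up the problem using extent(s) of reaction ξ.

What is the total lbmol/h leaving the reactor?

A reacted = 0.269 × 493 = 132.6 lbmol/h; ν_A = −2, so ξ = 132.6/2 = 66.31 lbmol/h.
Outlet amounts (n = n₀ + ν ξ):
  A: 493 − 2(66.31) = 360.4
  D: 0 + 1(66.31) = 66.31
  C: 0 + 1(66.31) = 66.31
  B: 433.4 (inert)
Total out = 360.4 + 66.31 + 66.31 + 433.4 = 926.4 lbmol/h.

926 lbmol/h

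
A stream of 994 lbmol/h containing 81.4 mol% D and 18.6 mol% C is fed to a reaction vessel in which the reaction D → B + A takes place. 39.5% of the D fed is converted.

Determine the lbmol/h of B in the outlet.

D reacted = 0.395 × 809.1 = 319.6 lbmol/h; ν_D = −1, so ξ = 319.6/1 = 319.6 lbmol/h.
Outlet amounts (n = n₀ + ν ξ):
  D: 809.1 − 1(319.6) = 489.5
  B: 0 + 1(319.6) = 319.6
  A: 0 + 1(319.6) = 319.6
  C: 184.9 (inert)

320 lbmol/h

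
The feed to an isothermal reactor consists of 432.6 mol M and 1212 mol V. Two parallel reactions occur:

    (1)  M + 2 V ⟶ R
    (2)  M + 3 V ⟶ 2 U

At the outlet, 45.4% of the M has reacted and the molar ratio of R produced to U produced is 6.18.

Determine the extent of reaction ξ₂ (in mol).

Conversion of M: M consumed = 0.454 × 432.6 = 196.4 mol = 1ξ₁ + 1ξ₂.
Selectivity: 1ξ₁ / (2ξ₂) = 6.18 → ξ₁ = 12.36 ξ₂.
Substitute: (1·12.36 + 1) ξ₂ = 196.4 → ξ₂ = 14.7 mol, ξ₁ = 181.7 mol.
Outlet amounts (n = n₀ + Σ ν·ξ):
  M: 432.6 − 1(181.7) − 1(14.7) = 236.2
  V: 1212 − 2(181.7) − 3(14.7) = 804.5
  R: 0 + 1(181.7) = 181.7
  U: 0 + 2(14.7) = 29.4

ξ₂ = 14.7 mol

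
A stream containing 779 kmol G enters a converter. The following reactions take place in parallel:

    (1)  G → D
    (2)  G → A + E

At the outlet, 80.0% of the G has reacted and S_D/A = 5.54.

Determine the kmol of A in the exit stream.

Conversion of G: G consumed = 0.8 × 779 = 623.2 kmol = 1ξ₁ + 1ξ₂.
Selectivity: 1ξ₁ / (1ξ₂) = 5.54 → ξ₁ = 5.54 ξ₂.
Substitute: (1·5.54 + 1) ξ₂ = 623.2 → ξ₂ = 95.29 kmol, ξ₁ = 527.9 kmol.
Outlet amounts (n = n₀ + Σ ν·ξ):
  G: 779 − 1(527.9) − 1(95.29) = 155.8
  D: 0 + 1(527.9) = 527.9
  A: 0 + 1(95.29) = 95.29
  E: 0 + 1(95.29) = 95.29

95.3 kmol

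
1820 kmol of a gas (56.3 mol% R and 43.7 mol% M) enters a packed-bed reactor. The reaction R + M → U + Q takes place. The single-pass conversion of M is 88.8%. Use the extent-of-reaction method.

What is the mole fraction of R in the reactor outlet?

0.175

M reacted = 0.888 × 795.3 = 706.3 kmol; ν_M = −1, so ξ = 706.3/1 = 706.3 kmol.
Outlet amounts (n = n₀ + ν ξ):
  R: 1025 − 1(706.3) = 318.4
  M: 795.3 − 1(706.3) = 89.08
  U: 0 + 1(706.3) = 706.3
  Q: 0 + 1(706.3) = 706.3
Total out = 1820 kmol; y_R = 318.4 / 1820 = 0.1749.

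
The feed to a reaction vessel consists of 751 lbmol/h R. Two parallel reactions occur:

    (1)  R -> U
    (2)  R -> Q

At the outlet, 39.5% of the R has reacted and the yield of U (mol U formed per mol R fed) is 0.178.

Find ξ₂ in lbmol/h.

ξ₂ = 163 lbmol/h

Yield of U: 1ξ₁ / 751 = 0.178 → ξ₁ = 133.7 lbmol/h.
Conversion of R: 1ξ₁ + 1ξ₂ = 0.395 × 751 = 296.6 → ξ₂ = 163 lbmol/h.
Outlet amounts (n = n₀ + Σ ν·ξ):
  R: 751 − 1(133.7) − 1(163) = 454.4
  U: 0 + 1(133.7) = 133.7
  Q: 0 + 1(163) = 163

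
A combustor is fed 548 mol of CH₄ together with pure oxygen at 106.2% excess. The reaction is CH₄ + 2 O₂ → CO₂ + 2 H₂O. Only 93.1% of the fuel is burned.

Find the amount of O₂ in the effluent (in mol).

Stoichiometric O₂ = 2 × 548 = 1096 mol; O₂ fed = 1096 × 2.062 = 2260 mol.
Fuel reacted = 0.931 × 548 → ξ = 510.2 mol.
Outlet (n = n₀ + ν ξ):
  CH₄: 548 − 1(510.2) = 37.81
  O₂: 2260 − 2(510.2) = 1240
  CO₂: 0 + 1(510.2) = 510.2
  H₂O: 0 + 2(510.2) = 1020

1240 mol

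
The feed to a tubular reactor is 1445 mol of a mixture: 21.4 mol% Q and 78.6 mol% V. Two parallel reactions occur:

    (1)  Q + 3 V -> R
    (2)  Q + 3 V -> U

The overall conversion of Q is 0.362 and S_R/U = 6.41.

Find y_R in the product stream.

Conversion of Q: Q consumed = 0.362 × 309.2 = 111.9 mol = 1ξ₁ + 1ξ₂.
Selectivity: 1ξ₁ / (1ξ₂) = 6.41 → ξ₁ = 6.41 ξ₂.
Substitute: (1·6.41 + 1) ξ₂ = 111.9 → ξ₂ = 15.11 mol, ξ₁ = 96.83 mol.
Outlet amounts (n = n₀ + Σ ν·ξ):
  Q: 309.2 − 1(96.83) − 1(15.11) = 197.3
  V: 1136 − 3(96.83) − 3(15.11) = 799.9
  R: 0 + 1(96.83) = 96.83
  U: 0 + 1(15.11) = 15.11
Total out = 1109 mol; y_R = 96.83 / 1109 = 0.0873.

0.0873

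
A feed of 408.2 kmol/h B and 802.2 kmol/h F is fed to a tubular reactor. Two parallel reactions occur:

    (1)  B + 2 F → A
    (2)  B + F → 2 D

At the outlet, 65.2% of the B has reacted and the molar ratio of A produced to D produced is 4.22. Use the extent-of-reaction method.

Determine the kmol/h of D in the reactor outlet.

56.4 kmol/h

Conversion of B: B consumed = 0.652 × 408.2 = 266.1 kmol/h = 1ξ₁ + 1ξ₂.
Selectivity: 1ξ₁ / (2ξ₂) = 4.22 → ξ₁ = 8.44 ξ₂.
Substitute: (1·8.44 + 1) ξ₂ = 266.1 → ξ₂ = 28.19 kmol/h, ξ₁ = 238 kmol/h.
Outlet amounts (n = n₀ + Σ ν·ξ):
  B: 408.2 − 1(238) − 1(28.19) = 142.1
  F: 802.2 − 2(238) − 1(28.19) = 298.1
  A: 0 + 1(238) = 238
  D: 0 + 2(28.19) = 56.39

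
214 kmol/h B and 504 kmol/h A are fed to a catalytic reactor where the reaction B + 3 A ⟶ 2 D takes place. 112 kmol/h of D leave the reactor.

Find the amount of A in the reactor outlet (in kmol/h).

336 kmol/h

For D: n = n₀ + 2ξ → 112 = 0 + 2ξ, giving ξ = 56 kmol/h.
Outlet amounts (n = n₀ + ν ξ):
  B: 214 − 1(56) = 158
  A: 504 − 3(56) = 336
  D: 0 + 2(56) = 112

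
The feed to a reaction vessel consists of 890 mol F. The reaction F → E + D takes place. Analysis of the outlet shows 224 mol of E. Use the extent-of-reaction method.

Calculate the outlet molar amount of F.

666 mol

For E: n = n₀ + 1ξ → 224 = 0 + 1ξ, giving ξ = 224 mol.
Outlet amounts (n = n₀ + ν ξ):
  F: 890 − 1(224) = 666
  E: 0 + 1(224) = 224
  D: 0 + 1(224) = 224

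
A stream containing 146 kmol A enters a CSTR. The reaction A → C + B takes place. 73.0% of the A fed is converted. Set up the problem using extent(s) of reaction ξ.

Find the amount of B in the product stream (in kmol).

A reacted = 0.73 × 146 = 106.6 kmol; ν_A = −1, so ξ = 106.6/1 = 106.6 kmol.
Outlet amounts (n = n₀ + ν ξ):
  A: 146 − 1(106.6) = 39.42
  C: 0 + 1(106.6) = 106.6
  B: 0 + 1(106.6) = 106.6

107 kmol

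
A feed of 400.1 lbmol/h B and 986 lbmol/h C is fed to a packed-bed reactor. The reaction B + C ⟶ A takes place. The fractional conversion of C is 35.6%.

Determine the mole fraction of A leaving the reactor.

0.339

C reacted = 0.356 × 986 = 351 lbmol/h; ν_C = −1, so ξ = 351/1 = 351 lbmol/h.
Outlet amounts (n = n₀ + ν ξ):
  B: 400.1 − 1(351) = 49.08
  C: 986 − 1(351) = 635
  A: 0 + 1(351) = 351
Total out = 1035 lbmol/h; y_A = 351 / 1035 = 0.3391.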